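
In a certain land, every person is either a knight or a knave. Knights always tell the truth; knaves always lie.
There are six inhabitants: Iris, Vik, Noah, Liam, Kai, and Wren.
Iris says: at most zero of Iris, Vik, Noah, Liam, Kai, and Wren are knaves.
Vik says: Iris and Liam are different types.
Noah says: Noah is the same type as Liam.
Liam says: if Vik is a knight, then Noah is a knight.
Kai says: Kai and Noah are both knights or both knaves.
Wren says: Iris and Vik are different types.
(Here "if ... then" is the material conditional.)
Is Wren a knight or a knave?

Wren is a knight.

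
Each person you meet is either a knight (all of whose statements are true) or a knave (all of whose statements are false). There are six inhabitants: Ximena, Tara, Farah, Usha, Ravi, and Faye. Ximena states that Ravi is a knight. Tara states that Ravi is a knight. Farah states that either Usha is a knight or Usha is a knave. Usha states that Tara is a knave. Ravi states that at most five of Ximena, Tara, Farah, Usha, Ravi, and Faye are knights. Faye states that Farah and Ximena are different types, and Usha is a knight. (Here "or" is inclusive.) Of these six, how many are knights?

The unique consistent assignment is Ximena=knight, Tara=knight, Farah=knight, Usha=knave, Ravi=knight, Faye=knave.
That has 4 knights.

4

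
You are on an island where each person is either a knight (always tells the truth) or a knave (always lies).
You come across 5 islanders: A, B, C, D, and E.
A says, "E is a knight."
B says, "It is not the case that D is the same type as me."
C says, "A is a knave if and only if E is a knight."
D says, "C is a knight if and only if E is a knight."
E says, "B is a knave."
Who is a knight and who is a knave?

A is a knight, B is a knave, C is a knave, D is a knave, and E is a knight.

Suppose A is a knave. Then A's statement "E is a knight" would have to be false. Checking the 16 ways to assign the others, none is consistent with every speaker.
(For instance, with B=knave, C=knave, D=knave, E=knight, A's claim "E is a knight" comes out true where it would need to be false.)
So A must be a knight, making "E is a knight" true. Taking A=knight, B=knave, C=knave, D=knave, E=knight, each remaining statement checks out:
  B (knave): "it is not the case that D is the same type as me" — false. ✓
  C (knave): "A is a knave if and only if E is a knight" — false. ✓
  D (knave): "C is a knight if and only if E is a knight" — false. ✓
  E (knight): "B is a knave" — true. ✓
This is the unique consistent assignment.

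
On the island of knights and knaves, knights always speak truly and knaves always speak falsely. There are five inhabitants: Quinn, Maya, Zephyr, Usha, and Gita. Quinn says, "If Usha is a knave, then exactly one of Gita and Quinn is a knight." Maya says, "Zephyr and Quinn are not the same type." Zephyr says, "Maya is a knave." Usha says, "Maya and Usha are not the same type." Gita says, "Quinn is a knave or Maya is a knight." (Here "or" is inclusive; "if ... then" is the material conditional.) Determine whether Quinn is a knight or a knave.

Consistent assignments: {Quinn=knight, Maya=knave, Zephyr=knight, Usha=knight, Gita=knave}; {Quinn=knight, Maya=knave, Zephyr=knight, Usha=knave, Gita=knave}
In every consistent assignment, Quinn is a knight.

Quinn is a knight.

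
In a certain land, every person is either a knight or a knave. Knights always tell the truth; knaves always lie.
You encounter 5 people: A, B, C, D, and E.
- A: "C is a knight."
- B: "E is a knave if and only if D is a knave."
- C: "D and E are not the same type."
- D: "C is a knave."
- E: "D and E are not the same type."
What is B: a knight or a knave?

B is a knave.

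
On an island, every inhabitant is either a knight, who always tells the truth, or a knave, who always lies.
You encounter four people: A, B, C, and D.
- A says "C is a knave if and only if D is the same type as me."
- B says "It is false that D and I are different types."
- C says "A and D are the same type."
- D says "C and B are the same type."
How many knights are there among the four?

The unique consistent assignment is A=knave, B=knave, C=knave, D=knight.
That has 1 knight.

1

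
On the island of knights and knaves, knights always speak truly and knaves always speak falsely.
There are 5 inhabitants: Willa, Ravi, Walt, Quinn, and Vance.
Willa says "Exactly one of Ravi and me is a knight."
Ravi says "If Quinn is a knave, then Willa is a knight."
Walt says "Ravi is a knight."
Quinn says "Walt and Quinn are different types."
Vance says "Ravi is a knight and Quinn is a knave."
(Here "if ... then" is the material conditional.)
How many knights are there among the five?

The unique consistent assignment is Willa=knave, Ravi=knave, Walt=knave, Quinn=knave, Vance=knave.
That has 0 knights.

0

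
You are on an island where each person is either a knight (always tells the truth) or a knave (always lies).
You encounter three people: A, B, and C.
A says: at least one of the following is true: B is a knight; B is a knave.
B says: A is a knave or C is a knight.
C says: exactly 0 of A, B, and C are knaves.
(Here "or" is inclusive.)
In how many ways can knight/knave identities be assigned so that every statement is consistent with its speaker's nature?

Consistent assignments:
  A=knight, B=knight, C=knight
  A=knight, B=knave, C=knave

2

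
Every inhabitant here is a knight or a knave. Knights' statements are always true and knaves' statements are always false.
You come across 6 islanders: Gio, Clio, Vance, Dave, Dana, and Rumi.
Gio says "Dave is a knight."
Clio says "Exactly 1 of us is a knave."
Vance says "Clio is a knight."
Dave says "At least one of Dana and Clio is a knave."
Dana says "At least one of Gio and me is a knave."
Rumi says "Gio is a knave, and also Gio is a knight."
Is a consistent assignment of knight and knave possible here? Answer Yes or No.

Checking all 64 assignments, each has at least one speaker whose statement's truth value contradicts their type.

No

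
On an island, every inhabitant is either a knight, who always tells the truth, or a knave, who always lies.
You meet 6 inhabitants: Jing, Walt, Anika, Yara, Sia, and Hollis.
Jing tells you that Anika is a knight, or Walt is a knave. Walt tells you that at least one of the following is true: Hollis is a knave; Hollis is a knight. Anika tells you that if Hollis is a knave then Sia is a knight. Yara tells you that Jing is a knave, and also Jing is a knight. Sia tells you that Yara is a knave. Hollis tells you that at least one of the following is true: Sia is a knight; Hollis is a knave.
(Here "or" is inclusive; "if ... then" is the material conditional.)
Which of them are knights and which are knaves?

Since Jing is a knight, "Anika is a knight, or Walt is a knave" needs to be True, which holds.
Walt is a knight, and the claim "at least one of the following is true: Hollis is a knave; Hollis is a knight" is indeed True.
Anika is a knight; "if Hollis is a knave then Sia is a knight" is True, as required.
Yara is a knave, and the claim "Jing is a knave, and also Jing is a knight" is indeed False.
Since Sia is a knight, "Yara is a knave" needs to be True, which holds.
Hollis is a knight, and the claim "at least one of the following is true: Sia is a knight; Hollis is a knave" is indeed True.

Jing is a knight, Walt is a knight, Anika is a knight, Yara is a knave, Sia is a knight, and Hollis is a knight.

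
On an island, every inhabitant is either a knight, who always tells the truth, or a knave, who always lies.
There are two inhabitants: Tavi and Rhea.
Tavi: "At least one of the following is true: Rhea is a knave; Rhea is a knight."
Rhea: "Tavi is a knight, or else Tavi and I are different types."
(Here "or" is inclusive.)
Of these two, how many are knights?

2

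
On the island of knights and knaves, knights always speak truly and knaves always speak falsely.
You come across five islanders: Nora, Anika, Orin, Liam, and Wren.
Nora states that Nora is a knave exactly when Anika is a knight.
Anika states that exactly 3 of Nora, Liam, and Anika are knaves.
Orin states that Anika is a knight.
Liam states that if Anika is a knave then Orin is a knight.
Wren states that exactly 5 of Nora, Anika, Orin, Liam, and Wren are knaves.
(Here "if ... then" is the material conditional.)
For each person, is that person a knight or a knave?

As a knight, Nora's statement "Nora is a knave exactly when Anika is a knight" should be true; it is.
As a knave, Anika's statement "exactly 3 of Nora, Liam, and Anika are knaves" should be false; it is.
Orin (knave): "Anika is a knight" — false. ✓
Since Liam is a knave, "if Anika is a knave then Orin is a knight" needs to be false, which holds.
As a knave, Wren's statement "exactly 5 of Nora, Anika, Orin, Liam, and Wren are knaves" should be false; it is.

Nora is a knight, Anika is a knave, Orin is a knave, Liam is a knave, and Wren is a knave.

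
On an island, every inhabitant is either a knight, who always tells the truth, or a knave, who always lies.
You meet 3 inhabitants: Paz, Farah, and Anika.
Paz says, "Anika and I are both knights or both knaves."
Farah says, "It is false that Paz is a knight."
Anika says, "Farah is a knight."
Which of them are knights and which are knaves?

Paz is a knave, Farah is a knight, and Anika is a knight.

As a knave, Paz's statement "Anika and I are both knights or both knaves" should be false; it is.
As a knight, Farah's statement "it is false that Paz is a knight" should be True; it is.
Anika is a knight; "Farah is a knight" is True, as required.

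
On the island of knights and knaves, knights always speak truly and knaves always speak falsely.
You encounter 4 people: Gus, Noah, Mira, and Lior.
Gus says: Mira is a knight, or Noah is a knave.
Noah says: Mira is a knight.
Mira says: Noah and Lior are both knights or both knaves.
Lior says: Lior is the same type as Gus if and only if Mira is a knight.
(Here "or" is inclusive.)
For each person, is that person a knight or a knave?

Gus is a knight, Noah is a knight, Mira is a knight, and Lior is a knight.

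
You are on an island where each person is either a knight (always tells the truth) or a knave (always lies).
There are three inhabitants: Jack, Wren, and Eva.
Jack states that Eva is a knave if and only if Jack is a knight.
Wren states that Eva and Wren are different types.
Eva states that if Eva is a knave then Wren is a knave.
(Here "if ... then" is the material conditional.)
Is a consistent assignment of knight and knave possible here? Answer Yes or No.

Yes

One consistent assignment: Jack=knight, Wren=knight, Eva=knave.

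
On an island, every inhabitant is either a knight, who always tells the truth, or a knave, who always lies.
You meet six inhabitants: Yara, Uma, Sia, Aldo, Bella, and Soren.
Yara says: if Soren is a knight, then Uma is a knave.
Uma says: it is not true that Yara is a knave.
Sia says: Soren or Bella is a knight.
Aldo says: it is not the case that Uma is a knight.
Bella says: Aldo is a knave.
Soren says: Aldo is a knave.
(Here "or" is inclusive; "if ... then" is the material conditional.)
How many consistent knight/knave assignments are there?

0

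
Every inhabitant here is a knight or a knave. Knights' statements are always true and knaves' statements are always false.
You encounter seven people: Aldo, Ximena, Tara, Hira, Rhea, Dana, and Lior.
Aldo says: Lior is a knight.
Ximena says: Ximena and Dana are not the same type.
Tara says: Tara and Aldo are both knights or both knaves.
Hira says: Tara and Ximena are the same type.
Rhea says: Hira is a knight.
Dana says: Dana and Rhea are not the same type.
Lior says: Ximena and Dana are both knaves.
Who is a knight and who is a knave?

Aldo is a knight, Ximena is a knave, Tara is a knight, Hira is a knave, Rhea is a knave, Dana is a knave, and Lior is a knight.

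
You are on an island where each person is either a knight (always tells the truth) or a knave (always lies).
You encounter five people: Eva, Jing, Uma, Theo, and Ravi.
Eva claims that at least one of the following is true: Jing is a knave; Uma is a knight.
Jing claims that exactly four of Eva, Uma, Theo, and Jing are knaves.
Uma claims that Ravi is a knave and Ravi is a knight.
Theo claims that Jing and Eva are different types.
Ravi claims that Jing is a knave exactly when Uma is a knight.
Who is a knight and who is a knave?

Suppose Eva is a knave. Then Eva's statement "at least one of the following is true: Jing is a knave; Uma is a knight" would have to be false. Checking the 16 ways to assign the others, none is consistent with every speaker.
(For instance, with Jing=knave, Uma=knave, Theo=knight, Ravi=knave, Eva's claim "at least one of the following is true: Jing is a knave; Uma is a knight" comes out true where it would need to be false.)
So Eva must be a knight, making "at least one of the following is true: Jing is a knave; Uma is a knight" true. Taking Eva=knight, Jing=knave, Uma=knave, Theo=knight, Ravi=knave, each remaining statement checks out:
  Jing (knave): "exactly four of Eva, Uma, Theo, and Jing are knaves" — false. ✓
  Uma (knave): "Ravi is a knave and Ravi is a knight" — false. ✓
  Theo (knight): "Jing and Eva are different types" — true. ✓
  Ravi (knave): "Jing is a knave exactly when Uma is a knight" — false. ✓
This is the unique consistent assignment.

Eva is a knight, Jing is a knave, Uma is a knave, Theo is a knight, and Ravi is a knave.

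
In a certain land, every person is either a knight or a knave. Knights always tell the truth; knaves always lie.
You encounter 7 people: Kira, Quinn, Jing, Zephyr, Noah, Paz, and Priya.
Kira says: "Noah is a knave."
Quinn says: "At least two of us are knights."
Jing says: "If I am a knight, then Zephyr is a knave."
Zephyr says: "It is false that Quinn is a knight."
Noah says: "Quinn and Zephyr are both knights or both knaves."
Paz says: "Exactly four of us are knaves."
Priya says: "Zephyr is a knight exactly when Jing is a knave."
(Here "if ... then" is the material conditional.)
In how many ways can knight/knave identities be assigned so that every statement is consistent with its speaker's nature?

Consistent assignments:
  Kira=knight, Quinn=knight, Jing=knight, Zephyr=knave, Noah=knave, Paz=knave, Priya=knight

1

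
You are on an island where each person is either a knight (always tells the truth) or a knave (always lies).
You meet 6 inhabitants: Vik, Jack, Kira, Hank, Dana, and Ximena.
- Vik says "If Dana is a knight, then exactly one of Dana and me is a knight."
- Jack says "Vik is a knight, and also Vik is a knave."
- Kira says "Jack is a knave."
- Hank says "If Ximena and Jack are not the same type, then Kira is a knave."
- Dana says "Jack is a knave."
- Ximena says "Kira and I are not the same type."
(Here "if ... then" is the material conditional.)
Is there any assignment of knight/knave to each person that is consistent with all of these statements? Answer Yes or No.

No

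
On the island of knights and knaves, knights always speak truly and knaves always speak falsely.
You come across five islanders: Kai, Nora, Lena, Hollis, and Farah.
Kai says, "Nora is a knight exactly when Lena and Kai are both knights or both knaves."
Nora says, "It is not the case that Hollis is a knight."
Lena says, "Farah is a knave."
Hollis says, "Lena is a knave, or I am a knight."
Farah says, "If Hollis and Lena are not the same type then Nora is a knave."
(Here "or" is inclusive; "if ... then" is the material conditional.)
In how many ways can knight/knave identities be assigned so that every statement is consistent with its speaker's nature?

Consistent assignments:
  Kai=knight, Nora=knight, Lena=knight, Hollis=knave, Farah=knave
  Kai=knight, Nora=knave, Lena=knave, Hollis=knight, Farah=knight
  Kai=knave, Nora=knight, Lena=knight, Hollis=knave, Farah=knave
  Kai=knave, Nora=knave, Lena=knave, Hollis=knight, Farah=knight

4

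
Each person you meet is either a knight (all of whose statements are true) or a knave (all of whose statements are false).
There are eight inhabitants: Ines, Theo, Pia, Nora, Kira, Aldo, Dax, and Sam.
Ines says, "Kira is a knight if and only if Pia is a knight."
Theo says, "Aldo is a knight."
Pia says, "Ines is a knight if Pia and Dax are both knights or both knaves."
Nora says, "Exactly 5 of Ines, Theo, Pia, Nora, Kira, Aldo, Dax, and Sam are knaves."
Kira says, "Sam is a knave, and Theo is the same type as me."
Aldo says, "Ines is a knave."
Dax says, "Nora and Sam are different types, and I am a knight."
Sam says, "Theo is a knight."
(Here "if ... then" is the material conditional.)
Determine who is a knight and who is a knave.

Knights: Theo, Pia, Aldo, and Sam. Knaves: Ines, Nora, Kira, and Dax.

Since Ines is a knave, "Kira is a knight if and only if Pia is a knight" needs to be False, which holds.
Theo is a knight, so "Aldo is a knight" must be True — and it is.
Pia is a knight, and the claim "Ines is a knight if Pia and Dax are both knights or both knaves" is indeed True.
Since Nora is a knave, "exactly 5 of Ines, Theo, Pia, Nora, Kira, Aldo, Dax, and Sam are knaves" needs to be False, which holds.
Since Kira is a knave, "Sam is a knave, and Theo is the same type as me" needs to be False, which holds.
Aldo is a knight, and the claim "Ines is a knave" is indeed True.
Dax is a knave; "Nora and Sam are different types, and I am a knight" is False, as required.
Sam is a knight; "Theo is a knight" is True, as required.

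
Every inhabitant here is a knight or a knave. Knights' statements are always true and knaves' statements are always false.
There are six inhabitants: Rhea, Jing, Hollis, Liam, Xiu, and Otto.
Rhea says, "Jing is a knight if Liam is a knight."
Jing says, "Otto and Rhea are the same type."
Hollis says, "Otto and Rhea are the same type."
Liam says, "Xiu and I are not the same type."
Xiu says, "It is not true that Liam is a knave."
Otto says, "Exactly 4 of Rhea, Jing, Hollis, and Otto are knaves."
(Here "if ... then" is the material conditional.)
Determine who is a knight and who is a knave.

Knights: Rhea. Knaves: Jing, Hollis, Liam, Xiu, and Otto.

As a knight, Rhea's statement "Jing is a knight if Liam is a knight" should be True; it is.
As a knave, Jing's statement "Otto and Rhea are the same type" should be false; it is.
As a knave, Hollis's statement "Otto and Rhea are the same type" should be false; it is.
As a knave, Liam's statement "Xiu and I are not the same type" should be false; it is.
Since Xiu is a knave, "it is not true that Liam is a knave" needs to be false, which holds.
Otto is a knave; "exactly 4 of Rhea, Jing, Hollis, and Otto are knaves" is false, as required.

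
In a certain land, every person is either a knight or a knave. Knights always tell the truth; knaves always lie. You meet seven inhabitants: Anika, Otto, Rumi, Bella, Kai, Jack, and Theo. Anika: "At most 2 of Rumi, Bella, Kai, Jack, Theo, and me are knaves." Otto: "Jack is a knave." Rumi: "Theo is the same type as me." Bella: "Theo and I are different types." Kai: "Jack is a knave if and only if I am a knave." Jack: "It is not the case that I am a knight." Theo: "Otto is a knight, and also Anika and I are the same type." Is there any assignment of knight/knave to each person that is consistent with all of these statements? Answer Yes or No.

Checking all 128 assignments, each has at least one speaker whose statement's truth value contradicts their type.

No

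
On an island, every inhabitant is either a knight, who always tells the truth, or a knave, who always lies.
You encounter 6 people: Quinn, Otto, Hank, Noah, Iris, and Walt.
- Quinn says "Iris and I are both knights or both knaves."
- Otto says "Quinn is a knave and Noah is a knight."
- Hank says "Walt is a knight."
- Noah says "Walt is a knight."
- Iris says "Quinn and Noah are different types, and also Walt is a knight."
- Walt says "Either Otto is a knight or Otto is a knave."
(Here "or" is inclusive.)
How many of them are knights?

The unique consistent assignment is Quinn=knave, Otto=knight, Hank=knight, Noah=knight, Iris=knight, Walt=knight.
That has 5 knights.

5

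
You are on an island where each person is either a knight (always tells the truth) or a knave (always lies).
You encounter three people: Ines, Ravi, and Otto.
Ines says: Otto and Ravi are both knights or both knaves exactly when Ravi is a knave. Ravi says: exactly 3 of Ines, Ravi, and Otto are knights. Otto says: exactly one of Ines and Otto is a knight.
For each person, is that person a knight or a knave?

Knights: Otto. Knaves: Ines and Ravi.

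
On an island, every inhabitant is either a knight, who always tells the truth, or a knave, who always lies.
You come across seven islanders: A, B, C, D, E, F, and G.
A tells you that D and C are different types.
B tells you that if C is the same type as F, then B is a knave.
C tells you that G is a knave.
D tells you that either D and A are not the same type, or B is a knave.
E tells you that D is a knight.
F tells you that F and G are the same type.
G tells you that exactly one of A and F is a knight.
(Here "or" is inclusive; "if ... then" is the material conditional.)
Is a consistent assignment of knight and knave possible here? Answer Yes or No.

Yes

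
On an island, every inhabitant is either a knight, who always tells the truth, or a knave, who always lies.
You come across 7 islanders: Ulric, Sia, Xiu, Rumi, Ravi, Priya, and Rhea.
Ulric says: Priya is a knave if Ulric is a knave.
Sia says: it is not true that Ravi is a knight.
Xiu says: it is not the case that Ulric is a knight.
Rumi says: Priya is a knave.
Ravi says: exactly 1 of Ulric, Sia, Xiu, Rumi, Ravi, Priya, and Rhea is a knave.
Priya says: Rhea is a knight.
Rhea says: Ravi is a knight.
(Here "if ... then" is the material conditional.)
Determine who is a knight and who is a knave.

Ulric is a knight, Sia is a knight, Xiu is a knave, Rumi is a knight, Ravi is a knave, Priya is a knave, and Rhea is a knave.

Ulric is a knight, so "Priya is a knave if Ulric is a knave" must be true — and it is.
Sia is a knight, and the claim "it is not true that Ravi is a knight" is indeed true.
Xiu (knave): "it is not the case that Ulric is a knight" — False. ✓
Rumi is a knight, so "Priya is a knave" must be true — and it is.
Ravi is a knave, and the claim "exactly 1 of Ulric, Sia, Xiu, Rumi, Ravi, Priya, and Rhea is a knave" is indeed False.
Priya is a knave, and the claim "Rhea is a knight" is indeed False.
Rhea (knave): "Ravi is a knight" — False. ✓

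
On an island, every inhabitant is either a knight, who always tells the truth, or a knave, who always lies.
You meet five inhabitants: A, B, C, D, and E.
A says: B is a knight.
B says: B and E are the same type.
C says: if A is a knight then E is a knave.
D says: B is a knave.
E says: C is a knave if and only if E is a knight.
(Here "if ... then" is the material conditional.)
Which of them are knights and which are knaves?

A is a knight, B is a knight, C is a knave, D is a knave, and E is a knight.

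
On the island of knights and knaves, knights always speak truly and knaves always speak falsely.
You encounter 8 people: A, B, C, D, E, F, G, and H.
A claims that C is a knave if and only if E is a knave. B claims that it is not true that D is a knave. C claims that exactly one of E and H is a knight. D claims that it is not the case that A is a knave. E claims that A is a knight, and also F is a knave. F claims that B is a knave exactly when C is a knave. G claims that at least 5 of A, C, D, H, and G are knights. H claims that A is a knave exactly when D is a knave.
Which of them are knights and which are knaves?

A is a knave, B is a knave, C is a knight, D is a knave, E is a knave, F is a knave, G is a knave, and H is a knight.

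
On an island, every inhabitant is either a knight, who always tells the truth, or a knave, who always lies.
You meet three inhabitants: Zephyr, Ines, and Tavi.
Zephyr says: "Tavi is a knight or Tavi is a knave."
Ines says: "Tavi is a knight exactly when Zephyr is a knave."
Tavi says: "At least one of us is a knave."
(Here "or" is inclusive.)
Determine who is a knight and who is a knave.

Zephyr is a knight; "Tavi is a knight or Tavi is a knave" is true, as required.
Ines is a knave, so "Tavi is a knight exactly when Zephyr is a knave" must be False — and it is.
Tavi is a knight, and the claim "at least one of us is a knave" is indeed true.

Knights: Zephyr and Tavi. Knaves: Ines.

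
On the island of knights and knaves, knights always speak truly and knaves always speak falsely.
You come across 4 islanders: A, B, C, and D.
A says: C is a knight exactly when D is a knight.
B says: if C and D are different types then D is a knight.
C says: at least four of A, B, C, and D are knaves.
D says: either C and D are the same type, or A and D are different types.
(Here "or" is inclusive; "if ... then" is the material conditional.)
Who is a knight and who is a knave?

Knights: B and D. Knaves: A and C.

As a knave, A's statement "C is a knight exactly when D is a knight" should be False; it is.
As a knight, B's statement "if C and D are different types then D is a knight" should be true; it is.
C is a knave, so "at least four of A, B, C, and D are knaves" must be False — and it is.
D is a knight, and the claim "either C and D are the same type, or A and D are different types" is indeed true.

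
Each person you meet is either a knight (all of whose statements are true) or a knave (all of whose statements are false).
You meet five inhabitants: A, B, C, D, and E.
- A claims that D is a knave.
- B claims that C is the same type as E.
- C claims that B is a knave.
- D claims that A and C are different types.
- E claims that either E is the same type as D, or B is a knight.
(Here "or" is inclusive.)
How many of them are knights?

The unique consistent assignment is A=knave, B=knave, C=knight, D=knight, E=knave.
That has 2 knights.

2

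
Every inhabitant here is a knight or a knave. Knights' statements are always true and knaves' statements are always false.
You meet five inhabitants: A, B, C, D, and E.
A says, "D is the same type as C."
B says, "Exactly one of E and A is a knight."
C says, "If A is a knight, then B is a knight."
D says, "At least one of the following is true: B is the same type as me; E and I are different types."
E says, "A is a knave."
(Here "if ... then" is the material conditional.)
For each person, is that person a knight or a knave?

A is a knight, B is a knight, C is a knight, D is a knight, and E is a knave.

A is a knight, and the claim "D is the same type as C" is indeed true.
Since B is a knight, "exactly one of E and A is a knight" needs to be true, which holds.
C is a knight; "if A is a knight, then B is a knight" is true, as required.
D is a knight; "at least one of the following is true: B is the same type as me; E and I are different types" is true, as required.
E is a knave; "A is a knave" is false, as required.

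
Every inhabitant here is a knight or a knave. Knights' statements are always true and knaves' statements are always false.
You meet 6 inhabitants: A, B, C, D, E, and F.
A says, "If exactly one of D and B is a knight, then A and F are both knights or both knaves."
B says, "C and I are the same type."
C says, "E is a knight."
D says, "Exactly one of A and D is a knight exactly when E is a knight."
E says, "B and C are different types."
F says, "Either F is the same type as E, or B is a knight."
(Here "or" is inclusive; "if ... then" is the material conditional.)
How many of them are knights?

4

The unique consistent assignment is A=knave, B=knave, C=knight, D=knight, E=knight, F=knight.
That has 4 knights.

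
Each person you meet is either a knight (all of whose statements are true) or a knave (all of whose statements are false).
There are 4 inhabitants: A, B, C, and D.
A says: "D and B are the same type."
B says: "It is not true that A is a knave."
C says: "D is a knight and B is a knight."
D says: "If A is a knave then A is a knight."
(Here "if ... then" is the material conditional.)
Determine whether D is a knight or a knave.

Consistent assignments: {A=knight, B=knight, C=knight, D=knight}
In every consistent assignment, D is a knight.

D is a knight.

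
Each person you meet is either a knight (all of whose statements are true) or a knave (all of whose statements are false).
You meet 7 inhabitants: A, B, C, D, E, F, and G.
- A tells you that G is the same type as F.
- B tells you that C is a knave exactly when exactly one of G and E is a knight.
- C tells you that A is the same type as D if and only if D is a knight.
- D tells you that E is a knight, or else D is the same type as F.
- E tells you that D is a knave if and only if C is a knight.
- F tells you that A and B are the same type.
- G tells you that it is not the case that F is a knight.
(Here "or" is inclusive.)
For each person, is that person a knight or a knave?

A is a knave, B is a knave, C is a knave, D is a knave, E is a knave, F is a knight, and G is a knave.

A is a knave, so "G is the same type as F" must be false — and it is.
Since B is a knave, "C is a knave exactly when exactly one of G and E is a knight" needs to be false, which holds.
C is a knave, and the claim "A is the same type as D if and only if D is a knight" is indeed false.
As a knave, D's statement "E is a knight, or else D is the same type as F" should be false; it is.
Since E is a knave, "D is a knave if and only if C is a knight" needs to be false, which holds.
F (knight): "A and B are the same type" — True. ✓
G is a knave, so "it is not the case that F is a knight" must be false — and it is.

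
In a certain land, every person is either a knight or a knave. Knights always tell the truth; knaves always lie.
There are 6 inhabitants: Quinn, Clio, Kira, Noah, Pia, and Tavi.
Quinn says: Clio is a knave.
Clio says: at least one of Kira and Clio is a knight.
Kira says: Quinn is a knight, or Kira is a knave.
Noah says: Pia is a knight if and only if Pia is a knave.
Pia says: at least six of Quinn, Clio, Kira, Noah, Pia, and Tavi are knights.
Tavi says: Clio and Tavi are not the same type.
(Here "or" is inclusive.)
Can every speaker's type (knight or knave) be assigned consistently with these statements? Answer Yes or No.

No

Checking all 64 assignments, each has at least one speaker whose statement's truth value contradicts their type.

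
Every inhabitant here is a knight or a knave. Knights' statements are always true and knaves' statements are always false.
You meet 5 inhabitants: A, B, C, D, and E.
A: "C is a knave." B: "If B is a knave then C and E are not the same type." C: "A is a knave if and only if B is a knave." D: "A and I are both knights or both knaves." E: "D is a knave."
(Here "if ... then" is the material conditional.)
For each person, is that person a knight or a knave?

A is a knight, B is a knave, C is a knave, D is a knight, and E is a knave.

A (knight): "C is a knave" — True. ✓
As a knave, B's statement "if B is a knave then C and E are not the same type" should be false; it is.
C is a knave, and the claim "A is a knave if and only if B is a knave" is indeed false.
D (knight): "A and I are both knights or both knaves" — True. ✓
Since E is a knave, "D is a knave" needs to be false, which holds.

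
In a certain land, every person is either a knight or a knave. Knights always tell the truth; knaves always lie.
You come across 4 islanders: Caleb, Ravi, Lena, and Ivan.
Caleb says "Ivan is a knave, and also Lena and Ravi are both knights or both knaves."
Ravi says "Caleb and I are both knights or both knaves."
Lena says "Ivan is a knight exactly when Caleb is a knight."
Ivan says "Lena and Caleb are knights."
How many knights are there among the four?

1

The unique consistent assignment is Caleb=knight, Ravi=knave, Lena=knave, Ivan=knave.
That has 1 knight.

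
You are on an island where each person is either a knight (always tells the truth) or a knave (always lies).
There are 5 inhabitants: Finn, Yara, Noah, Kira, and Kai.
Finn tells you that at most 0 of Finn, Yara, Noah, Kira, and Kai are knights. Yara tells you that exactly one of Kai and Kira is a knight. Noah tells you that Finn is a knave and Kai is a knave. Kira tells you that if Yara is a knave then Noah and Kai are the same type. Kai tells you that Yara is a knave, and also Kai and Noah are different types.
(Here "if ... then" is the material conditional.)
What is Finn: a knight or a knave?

Finn is a knave.

Consistent assignments: {Finn=knave, Yara=knight, Noah=knight, Kira=knight, Kai=knave}
In every consistent assignment, Finn is a knave.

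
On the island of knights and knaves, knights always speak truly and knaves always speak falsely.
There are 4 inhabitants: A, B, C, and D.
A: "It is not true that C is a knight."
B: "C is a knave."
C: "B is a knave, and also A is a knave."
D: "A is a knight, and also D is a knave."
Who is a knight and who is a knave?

A is a knave; "it is not true that C is a knight" is False, as required.
B is a knave, and the claim "C is a knave" is indeed False.
C is a knight, and the claim "B is a knave, and also A is a knave" is indeed true.
D (knave): "A is a knight, and also D is a knave" — False. ✓

A is a knave, B is a knave, C is a knight, and D is a knave.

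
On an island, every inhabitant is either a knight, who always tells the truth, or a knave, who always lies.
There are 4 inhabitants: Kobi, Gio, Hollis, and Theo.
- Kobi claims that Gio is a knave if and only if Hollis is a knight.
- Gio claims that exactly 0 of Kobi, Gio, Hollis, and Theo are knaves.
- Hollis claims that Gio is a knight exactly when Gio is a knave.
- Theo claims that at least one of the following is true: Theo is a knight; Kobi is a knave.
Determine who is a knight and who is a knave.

Kobi is a knave, Gio is a knave, Hollis is a knave, and Theo is a knight.

Suppose Kobi is a knight. Then Kobi's statement "Gio is a knave if and only if Hollis is a knight" would have to be true. Checking the 8 ways to assign the others, none is consistent with every speaker.
(For instance, with Gio=knave, Hollis=knave, Theo=knight, Kobi's claim "Gio is a knave if and only if Hollis is a knight" comes out false where it would need to be true.)
So Kobi must be a knave, making "Gio is a knave if and only if Hollis is a knight" false. Taking Kobi=knave, Gio=knave, Hollis=knave, Theo=knight, each remaining statement checks out:
  Gio (knave): "exactly 0 of Kobi, Gio, Hollis, and Theo are knaves" — false. ✓
  Hollis (knave): "Gio is a knight exactly when Gio is a knave" — false. ✓
  Theo (knight): "at least one of the following is true: Theo is a knight; Kobi is a knave" — true. ✓
This is the unique consistent assignment.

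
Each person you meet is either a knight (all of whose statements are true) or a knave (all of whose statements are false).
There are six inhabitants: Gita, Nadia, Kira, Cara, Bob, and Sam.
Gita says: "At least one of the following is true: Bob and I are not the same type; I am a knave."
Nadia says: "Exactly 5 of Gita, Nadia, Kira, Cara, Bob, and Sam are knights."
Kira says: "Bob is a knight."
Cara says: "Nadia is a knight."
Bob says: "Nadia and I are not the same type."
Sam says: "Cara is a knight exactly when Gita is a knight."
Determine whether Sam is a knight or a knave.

Sam is a knave.

Consistent assignments: {Gita=knight, Nadia=knave, Kira=knave, Cara=knave, Bob=knave, Sam=knave}
In every consistent assignment, Sam is a knave.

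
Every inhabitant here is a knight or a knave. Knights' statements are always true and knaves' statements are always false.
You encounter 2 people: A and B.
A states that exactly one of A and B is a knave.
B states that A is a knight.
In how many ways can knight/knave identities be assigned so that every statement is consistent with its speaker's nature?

1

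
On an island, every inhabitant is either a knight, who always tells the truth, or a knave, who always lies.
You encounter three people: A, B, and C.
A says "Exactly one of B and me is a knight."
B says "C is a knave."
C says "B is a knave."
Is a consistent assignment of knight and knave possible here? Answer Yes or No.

One consistent assignment: A=knight, B=knave, C=knight.

Yes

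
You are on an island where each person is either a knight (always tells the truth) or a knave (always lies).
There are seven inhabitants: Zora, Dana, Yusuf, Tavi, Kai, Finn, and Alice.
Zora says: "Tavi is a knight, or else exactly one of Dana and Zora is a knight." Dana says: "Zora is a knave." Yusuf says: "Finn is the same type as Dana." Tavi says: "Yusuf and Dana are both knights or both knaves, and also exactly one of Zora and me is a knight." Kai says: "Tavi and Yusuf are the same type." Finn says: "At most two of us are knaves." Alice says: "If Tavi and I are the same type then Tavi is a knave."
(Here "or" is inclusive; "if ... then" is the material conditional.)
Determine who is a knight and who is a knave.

Knights: Zora, Yusuf, and Alice. Knaves: Dana, Tavi, Kai, and Finn.

Zora is a knight; "Tavi is a knight, or else exactly one of Dana and Zora is a knight" is True, as required.
Dana (knave): "Zora is a knave" — False. ✓
Yusuf (knight): "Finn is the same type as Dana" — True. ✓
Tavi is a knave, so "Yusuf and Dana are both knights or both knaves, and also exactly one of Zora and me is a knight" must be False — and it is.
Kai is a knave; "Tavi and Yusuf are the same type" is False, as required.
Finn is a knave, so "at most two of us are knaves" must be False — and it is.
Alice (knight): "if Tavi and I are the same type then Tavi is a knave" — True. ✓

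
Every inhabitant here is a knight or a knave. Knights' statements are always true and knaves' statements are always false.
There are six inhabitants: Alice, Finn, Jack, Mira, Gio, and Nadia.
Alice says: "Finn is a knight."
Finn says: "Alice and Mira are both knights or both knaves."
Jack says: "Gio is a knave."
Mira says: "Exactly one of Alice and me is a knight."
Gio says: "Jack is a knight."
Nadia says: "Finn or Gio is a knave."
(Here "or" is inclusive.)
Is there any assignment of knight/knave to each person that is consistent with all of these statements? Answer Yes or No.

No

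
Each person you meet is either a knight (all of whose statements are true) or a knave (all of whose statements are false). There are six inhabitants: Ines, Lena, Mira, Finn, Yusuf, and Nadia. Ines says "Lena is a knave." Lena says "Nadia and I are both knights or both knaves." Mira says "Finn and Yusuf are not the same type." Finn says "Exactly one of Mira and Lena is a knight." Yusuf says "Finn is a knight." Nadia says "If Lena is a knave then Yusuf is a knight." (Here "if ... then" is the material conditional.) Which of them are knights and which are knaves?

As a knave, Ines's statement "Lena is a knave" should be false; it is.
Lena (knight): "Nadia and I are both knights or both knaves" — True. ✓
Mira is a knave, so "Finn and Yusuf are not the same type" must be false — and it is.
Finn is a knight, so "exactly one of Mira and Lena is a knight" must be True — and it is.
Since Yusuf is a knight, "Finn is a knight" needs to be True, which holds.
Nadia is a knight, and the claim "if Lena is a knave then Yusuf is a knight" is indeed True.

Ines is a knave, Lena is a knight, Mira is a knave, Finn is a knight, Yusuf is a knight, and Nadia is a knight.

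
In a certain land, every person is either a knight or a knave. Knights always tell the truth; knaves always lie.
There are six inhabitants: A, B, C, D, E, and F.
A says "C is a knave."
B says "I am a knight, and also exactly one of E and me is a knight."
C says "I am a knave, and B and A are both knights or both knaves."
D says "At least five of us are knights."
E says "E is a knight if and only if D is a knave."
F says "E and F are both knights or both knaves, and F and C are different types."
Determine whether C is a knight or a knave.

C is a knave.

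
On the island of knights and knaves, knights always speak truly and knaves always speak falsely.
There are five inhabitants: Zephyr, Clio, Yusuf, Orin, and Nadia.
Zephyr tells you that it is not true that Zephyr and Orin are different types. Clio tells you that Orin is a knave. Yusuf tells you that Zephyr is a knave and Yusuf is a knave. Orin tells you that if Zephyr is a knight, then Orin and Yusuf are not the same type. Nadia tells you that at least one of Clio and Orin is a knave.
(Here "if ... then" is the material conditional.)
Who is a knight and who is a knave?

Knights: Zephyr, Orin, and Nadia. Knaves: Clio and Yusuf.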